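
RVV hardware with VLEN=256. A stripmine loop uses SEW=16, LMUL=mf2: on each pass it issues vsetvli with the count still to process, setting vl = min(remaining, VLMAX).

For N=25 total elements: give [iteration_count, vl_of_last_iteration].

[iterations, last_vl] = [4, 1]

VLMAX = (256 × 1/2) / 16 = 8 lanes
N=25: ⌈25/8⌉ = 4 iters; last vl = 25 − 3×8 = 1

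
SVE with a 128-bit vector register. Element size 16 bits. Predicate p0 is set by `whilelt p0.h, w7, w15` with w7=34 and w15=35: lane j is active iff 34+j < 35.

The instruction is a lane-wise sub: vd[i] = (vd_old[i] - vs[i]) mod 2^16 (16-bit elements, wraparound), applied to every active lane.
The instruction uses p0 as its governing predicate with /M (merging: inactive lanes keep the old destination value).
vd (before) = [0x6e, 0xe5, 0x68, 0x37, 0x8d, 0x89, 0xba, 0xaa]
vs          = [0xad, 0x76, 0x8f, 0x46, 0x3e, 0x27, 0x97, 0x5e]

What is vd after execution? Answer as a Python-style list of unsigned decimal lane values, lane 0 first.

vd = [65473, 229, 104, 55, 141, 137, 186, 170]

lane count: 128 div 16 = 8
active while 34+j < 35, i.e. j ∈ [0,1) capped at 8 ⇒ 1
[0] sub(0x6e,0xad) = 0xffc1
[1] tail/keep = 0xe5
[2] tail/keep = 0x68
[3] tail/keep = 0x37
[4] tail/keep = 0x8d
[5] tail/keep = 0x89
[6] tail/keep = 0xba
[7] tail/keep = 0xaa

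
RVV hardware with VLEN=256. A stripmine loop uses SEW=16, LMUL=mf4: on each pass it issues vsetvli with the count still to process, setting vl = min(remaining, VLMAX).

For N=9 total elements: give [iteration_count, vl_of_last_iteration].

VLMAX = VLEN×LMUL/SEW = 256×1/4/16 = 4
9 elements at 4/iter → 3 passes, remainder 1 on the last

[iterations, last_vl] = [3, 1]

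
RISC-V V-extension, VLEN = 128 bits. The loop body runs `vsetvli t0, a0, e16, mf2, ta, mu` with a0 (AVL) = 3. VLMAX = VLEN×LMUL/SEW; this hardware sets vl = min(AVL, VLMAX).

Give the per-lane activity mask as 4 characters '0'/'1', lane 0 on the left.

predicate = 1110

VLMAX = VLEN×LMUL/SEW = 128×1/2/16 = 4
vl ← min(3, 4) = 3
bits (lane 0 leftmost): 1110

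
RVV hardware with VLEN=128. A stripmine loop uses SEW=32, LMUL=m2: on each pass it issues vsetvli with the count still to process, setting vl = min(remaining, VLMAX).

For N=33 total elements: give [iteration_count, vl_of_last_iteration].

[iterations, last_vl] = [5, 1]

VLMAX = VLEN×LMUL/SEW = 128×2/32 = 8
iterations = ceil(33/8) = 5; final-pass vl = 1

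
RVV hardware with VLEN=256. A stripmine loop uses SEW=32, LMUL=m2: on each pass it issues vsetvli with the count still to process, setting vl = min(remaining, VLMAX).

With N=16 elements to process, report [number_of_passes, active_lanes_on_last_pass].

VLMAX = VLEN×LMUL/SEW = 256×2/32 = 16
16 elements at 16/iter → 1 passes, remainder 16 on the last

[iterations, last_vl] = [1, 16]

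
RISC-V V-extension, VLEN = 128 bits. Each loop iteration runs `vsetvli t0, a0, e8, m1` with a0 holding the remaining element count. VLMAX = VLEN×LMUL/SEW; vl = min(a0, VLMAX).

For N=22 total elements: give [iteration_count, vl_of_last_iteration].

VLMAX = VLEN×LMUL/SEW = 128×1/8 = 16
N=22: ⌈22/16⌉ = 2 iters; last vl = 22 − 1×16 = 6

[iterations, last_vl] = [2, 6]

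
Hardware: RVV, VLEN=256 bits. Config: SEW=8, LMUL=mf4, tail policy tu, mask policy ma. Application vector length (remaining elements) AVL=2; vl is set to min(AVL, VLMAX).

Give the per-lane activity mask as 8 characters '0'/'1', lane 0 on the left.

VLMAX = VLEN×LMUL/SEW = 256×1/4/8 = 8
vl ← min(2, 8) = 2
bits (lane 0 leftmost): 11000000

predicate = 11000000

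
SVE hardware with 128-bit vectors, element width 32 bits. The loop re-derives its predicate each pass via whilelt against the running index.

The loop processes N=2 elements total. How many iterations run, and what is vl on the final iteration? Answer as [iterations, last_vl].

lane count: 128 div 32 = 4
N=2: ⌈2/4⌉ = 1 iters; last vl = 2 − 0×4 = 2

[iterations, last_vl] = [1, 2]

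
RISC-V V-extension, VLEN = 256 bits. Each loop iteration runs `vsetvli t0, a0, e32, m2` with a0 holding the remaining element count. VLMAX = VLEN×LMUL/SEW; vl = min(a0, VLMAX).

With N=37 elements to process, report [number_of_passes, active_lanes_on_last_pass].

VLMAX = (256 × 2) / 32 = 16 lanes
iterations = ceil(37/16) = 3; final-pass vl = 5

[iterations, last_vl] = [3, 5]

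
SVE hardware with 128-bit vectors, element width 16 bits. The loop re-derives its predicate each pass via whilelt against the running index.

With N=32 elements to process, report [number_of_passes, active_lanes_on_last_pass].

register lanes = 128/16 = 8
32 elements at 8/iter → 4 passes, remainder 8 on the last

[iterations, last_vl] = [4, 8]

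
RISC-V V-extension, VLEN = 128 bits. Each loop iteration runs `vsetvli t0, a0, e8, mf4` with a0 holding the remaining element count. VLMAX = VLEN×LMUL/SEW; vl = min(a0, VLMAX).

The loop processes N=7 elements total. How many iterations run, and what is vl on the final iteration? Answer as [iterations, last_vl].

VLMAX = (128 × 1/4) / 8 = 4 lanes
iterations = ceil(7/4) = 2; final-pass vl = 3

[iterations, last_vl] = [2, 3]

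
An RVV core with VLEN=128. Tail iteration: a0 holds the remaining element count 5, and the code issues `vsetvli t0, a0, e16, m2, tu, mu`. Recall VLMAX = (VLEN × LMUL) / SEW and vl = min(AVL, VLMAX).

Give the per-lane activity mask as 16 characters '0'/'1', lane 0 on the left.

predicate = 1111100000000000

VLMAX = VLEN×LMUL/SEW = 128×2/16 = 16
vl ← min(5, 16) = 5
bits (lane 0 leftmost): 1111100000000000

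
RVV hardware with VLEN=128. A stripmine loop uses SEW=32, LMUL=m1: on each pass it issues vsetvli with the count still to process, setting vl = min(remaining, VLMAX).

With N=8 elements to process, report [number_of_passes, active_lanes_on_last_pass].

[iterations, last_vl] = [2, 4]

VLMAX = VLEN×LMUL/SEW = 128×1/32 = 4
8 elements at 4/iter → 2 passes, remainder 4 on the last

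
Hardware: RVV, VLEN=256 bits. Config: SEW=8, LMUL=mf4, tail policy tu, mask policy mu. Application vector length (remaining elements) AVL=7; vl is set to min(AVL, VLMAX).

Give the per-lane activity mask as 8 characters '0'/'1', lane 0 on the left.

lanes per group: 256·1/4/8 = 8
AVL=7 ≤ VLMAX=8, so vl = 7
bits (lane 0 leftmost): 11111110

predicate = 11111110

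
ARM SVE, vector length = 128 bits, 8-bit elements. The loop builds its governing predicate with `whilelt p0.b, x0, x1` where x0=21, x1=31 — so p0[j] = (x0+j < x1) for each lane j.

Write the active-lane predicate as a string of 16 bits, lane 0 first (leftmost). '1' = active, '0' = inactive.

128-bit reg / 8-bit elem → 16 lanes
p0[j] = (21+j < 31); true for j=0..9 → 10 lanes set
bits (lane 0 leftmost): 1111111111000000

predicate = 1111111111000000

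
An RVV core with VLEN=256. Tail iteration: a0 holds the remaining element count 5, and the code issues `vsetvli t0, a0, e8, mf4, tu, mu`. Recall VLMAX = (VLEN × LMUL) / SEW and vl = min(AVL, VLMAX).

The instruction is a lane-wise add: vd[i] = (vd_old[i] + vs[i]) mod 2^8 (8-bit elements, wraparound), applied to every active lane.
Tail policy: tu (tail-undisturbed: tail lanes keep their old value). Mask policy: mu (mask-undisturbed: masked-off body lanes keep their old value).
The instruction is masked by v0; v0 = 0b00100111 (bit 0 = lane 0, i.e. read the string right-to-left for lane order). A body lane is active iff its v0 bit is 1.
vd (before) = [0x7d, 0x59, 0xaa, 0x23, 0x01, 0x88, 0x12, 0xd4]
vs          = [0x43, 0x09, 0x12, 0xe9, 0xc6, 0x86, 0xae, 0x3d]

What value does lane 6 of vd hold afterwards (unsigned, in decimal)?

lanes per group: 256·1/4/8 = 8
AVL=5 ≤ VLMAX=8, so vl = 5
  i=0: add(0x7d,0x43) → 192
  i=1: add(0x59,0x09) → 98
  i=2: add(0xaa,0x12) → 188
  i=3: mask-off/keep → 35
  i=4: mask-off/keep → 1
  i=5: tail/keep → 136
  i=6: tail/keep → 18
  i=7: tail/keep → 212

vd[6] = 18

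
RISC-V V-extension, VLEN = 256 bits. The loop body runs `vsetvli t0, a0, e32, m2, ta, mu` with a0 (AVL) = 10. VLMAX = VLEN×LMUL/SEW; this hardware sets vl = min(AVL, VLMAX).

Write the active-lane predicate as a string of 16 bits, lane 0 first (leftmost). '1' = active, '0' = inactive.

predicate = 1111111111000000

lanes per group: 256·2/32 = 16
AVL=10 ≤ VLMAX=16, so vl = 10
bits (lane 0 leftmost): 1111111111000000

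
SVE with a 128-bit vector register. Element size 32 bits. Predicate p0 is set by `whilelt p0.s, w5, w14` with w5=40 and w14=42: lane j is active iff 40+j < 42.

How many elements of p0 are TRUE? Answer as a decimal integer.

vl = 2

lane count: 128 div 32 = 4
active while 40+j < 42, i.e. j ∈ [0,2) capped at 4 ⇒ 2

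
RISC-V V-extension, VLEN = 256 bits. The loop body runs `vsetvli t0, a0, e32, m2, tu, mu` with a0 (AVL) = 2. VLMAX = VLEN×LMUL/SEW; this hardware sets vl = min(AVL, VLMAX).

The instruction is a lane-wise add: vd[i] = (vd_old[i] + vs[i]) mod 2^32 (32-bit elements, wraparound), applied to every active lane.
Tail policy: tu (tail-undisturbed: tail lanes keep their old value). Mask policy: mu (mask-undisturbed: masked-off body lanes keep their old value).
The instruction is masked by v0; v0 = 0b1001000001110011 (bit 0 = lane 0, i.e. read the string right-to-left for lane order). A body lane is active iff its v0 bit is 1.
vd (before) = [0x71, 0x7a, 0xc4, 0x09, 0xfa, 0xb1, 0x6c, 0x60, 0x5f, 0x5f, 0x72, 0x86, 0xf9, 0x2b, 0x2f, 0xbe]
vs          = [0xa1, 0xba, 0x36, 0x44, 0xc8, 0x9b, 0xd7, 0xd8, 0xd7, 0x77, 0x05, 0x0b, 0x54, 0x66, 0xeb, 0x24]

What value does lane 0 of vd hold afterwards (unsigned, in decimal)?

vd[0] = 274

lanes per group: 256·2/32 = 16
vl = min(AVL, VLMAX) = min(2, 16) = 2
vd[0] add(0x71,0xa1) -> 0x112
vd[1] add(0x7a,0xba) -> 0x134
vd[2] tail/keep -> 0xc4
vd[3] tail/keep -> 0x09
vd[4] tail/keep -> 0xfa
vd[5] tail/keep -> 0xb1
vd[6] tail/keep -> 0x6c
vd[7] tail/keep -> 0x60
vd[8] tail/keep -> 0x5f
vd[9] tail/keep -> 0x5f
vd[10] tail/keep -> 0x72
vd[11] tail/keep -> 0x86
vd[12] tail/keep -> 0xf9
vd[13] tail/keep -> 0x2b
vd[14] tail/keep -> 0x2f
vd[15] tail/keep -> 0xbe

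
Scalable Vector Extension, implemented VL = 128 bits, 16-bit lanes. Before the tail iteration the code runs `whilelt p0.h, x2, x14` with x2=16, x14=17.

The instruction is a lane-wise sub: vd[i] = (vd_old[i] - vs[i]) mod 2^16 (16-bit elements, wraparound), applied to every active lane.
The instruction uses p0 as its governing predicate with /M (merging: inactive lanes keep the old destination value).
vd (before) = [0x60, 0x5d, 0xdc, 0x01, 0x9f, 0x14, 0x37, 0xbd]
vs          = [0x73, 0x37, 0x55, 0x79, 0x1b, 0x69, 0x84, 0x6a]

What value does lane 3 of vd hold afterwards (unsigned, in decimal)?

128-bit reg / 16-bit elem → 8 lanes
p0[j] = (16+j < 17); true for j=0..0 → 1 lanes set
lane  0: sub(0x60,0x73) ⇒ 0xffed
lane  1: tail/keep ⇒ 0x5d
lane  2: tail/keep ⇒ 0xdc
lane  3: tail/keep ⇒ 0x01
lane  4: tail/keep ⇒ 0x9f
lane  5: tail/keep ⇒ 0x14
lane  6: tail/keep ⇒ 0x37
lane  7: tail/keep ⇒ 0xbd

vd[3] = 1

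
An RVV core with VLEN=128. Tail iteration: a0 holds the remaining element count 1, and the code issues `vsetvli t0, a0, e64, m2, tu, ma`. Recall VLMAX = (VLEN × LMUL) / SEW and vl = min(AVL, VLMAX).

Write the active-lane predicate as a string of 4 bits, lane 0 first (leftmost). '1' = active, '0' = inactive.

predicate = 1000

VLMAX = VLEN×LMUL/SEW = 128×2/64 = 4
vl ← min(1, 4) = 1
bits (lane 0 leftmost): 1000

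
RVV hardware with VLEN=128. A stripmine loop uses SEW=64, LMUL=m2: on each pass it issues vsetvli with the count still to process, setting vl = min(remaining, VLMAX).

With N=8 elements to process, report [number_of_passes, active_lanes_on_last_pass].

[iterations, last_vl] = [2, 4]

lanes per group: 128·2/64 = 4
8 elements at 4/iter → 2 passes, remainder 4 on the last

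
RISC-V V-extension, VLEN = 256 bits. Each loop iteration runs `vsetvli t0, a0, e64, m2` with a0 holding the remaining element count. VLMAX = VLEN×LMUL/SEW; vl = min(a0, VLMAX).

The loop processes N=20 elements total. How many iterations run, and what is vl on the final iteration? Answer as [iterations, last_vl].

lanes per group: 256·2/64 = 8
iterations = ceil(20/8) = 3; final-pass vl = 4

[iterations, last_vl] = [3, 4]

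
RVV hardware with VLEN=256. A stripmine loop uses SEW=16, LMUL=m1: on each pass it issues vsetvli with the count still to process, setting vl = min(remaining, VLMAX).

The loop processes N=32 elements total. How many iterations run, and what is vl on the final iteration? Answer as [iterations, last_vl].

VLMAX = VLEN×LMUL/SEW = 256×1/16 = 16
N=32: ⌈32/16⌉ = 2 iters; last vl = 32 − 1×16 = 16

[iterations, last_vl] = [2, 16]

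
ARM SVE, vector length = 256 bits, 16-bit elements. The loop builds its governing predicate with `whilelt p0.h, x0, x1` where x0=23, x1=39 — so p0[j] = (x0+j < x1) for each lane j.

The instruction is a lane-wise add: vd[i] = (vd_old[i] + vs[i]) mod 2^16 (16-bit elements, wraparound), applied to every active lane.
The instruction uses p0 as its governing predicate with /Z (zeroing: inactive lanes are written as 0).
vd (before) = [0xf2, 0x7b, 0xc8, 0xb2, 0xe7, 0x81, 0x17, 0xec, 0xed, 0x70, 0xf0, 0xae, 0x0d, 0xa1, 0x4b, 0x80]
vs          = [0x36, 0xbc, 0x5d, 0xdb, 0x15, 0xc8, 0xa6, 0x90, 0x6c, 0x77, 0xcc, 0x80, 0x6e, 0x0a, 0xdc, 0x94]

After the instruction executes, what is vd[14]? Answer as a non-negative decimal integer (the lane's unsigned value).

vd[14] = 295

register lanes = 256/16 = 16
active while 23+j < 39, i.e. j ∈ [0,16) capped at 16 ⇒ 16
vd[0] add(0xf2,0x36) -> 0x128
vd[1] add(0x7b,0xbc) -> 0x137
vd[2] add(0xc8,0x5d) -> 0x125
vd[3] add(0xb2,0xdb) -> 0x18d
vd[4] add(0xe7,0x15) -> 0xfc
vd[5] add(0x81,0xc8) -> 0x149
vd[6] add(0x17,0xa6) -> 0xbd
vd[7] add(0xec,0x90) -> 0x17c
vd[8] add(0xed,0x6c) -> 0x159
vd[9] add(0x70,0x77) -> 0xe7
vd[10] add(0xf0,0xcc) -> 0x1bc
vd[11] add(0xae,0x80) -> 0x12e
vd[12] add(0x0d,0x6e) -> 0x7b
vd[13] add(0xa1,0x0a) -> 0xab
vd[14] add(0x4b,0xdc) -> 0x127
vd[15] add(0x80,0x94) -> 0x114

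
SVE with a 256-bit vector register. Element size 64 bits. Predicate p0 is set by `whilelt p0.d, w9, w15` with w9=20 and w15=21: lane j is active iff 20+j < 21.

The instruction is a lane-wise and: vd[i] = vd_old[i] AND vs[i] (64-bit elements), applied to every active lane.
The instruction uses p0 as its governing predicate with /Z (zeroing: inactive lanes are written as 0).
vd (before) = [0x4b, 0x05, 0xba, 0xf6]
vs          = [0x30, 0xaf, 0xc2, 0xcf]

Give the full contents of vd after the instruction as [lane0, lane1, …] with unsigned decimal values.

register lanes = 256/64 = 4
whilelt: lane j active iff 20+j < 21 → j < 1 → 1 active
[0] and(0x4b,0x30) = 0x00
[1] tail/zero = 0x00
[2] tail/zero = 0x00
[3] tail/zero = 0x00

vd = [0, 0, 0, 0]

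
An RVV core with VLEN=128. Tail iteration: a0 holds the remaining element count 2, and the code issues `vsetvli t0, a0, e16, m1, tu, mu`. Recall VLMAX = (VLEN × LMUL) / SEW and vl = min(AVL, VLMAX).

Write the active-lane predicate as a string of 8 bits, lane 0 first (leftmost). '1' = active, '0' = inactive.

VLMAX = (128 × 1) / 16 = 8 lanes
vl ← min(2, 8) = 2
bits (lane 0 leftmost): 11000000

predicate = 11000000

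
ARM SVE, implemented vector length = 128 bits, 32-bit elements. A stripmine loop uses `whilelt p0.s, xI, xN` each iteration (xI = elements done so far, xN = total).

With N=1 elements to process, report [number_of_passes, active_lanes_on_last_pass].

lane count: 128 div 32 = 4
N=1: ⌈1/4⌉ = 1 iters; last vl = 1 − 0×4 = 1

[iterations, last_vl] = [1, 1]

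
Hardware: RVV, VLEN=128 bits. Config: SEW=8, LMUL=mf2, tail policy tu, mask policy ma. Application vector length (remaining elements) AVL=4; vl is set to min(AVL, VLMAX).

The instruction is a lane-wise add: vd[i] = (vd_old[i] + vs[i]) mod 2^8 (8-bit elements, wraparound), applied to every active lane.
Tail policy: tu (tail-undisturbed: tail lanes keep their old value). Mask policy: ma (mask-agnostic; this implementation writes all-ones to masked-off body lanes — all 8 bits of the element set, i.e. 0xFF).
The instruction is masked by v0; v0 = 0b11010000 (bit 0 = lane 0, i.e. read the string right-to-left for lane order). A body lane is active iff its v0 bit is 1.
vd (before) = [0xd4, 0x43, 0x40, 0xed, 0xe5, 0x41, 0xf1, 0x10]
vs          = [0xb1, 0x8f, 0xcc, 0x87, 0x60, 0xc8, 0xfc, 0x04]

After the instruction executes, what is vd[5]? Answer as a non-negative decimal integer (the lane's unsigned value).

VLMAX = VLEN×LMUL/SEW = 128×1/2/8 = 8
vl ← min(4, 8) = 4
lane  0: mask-off/ones ⇒ 0xff
lane  1: mask-off/ones ⇒ 0xff
lane  2: mask-off/ones ⇒ 0xff
lane  3: mask-off/ones ⇒ 0xff
lane  4: tail/keep ⇒ 0xe5
lane  5: tail/keep ⇒ 0x41
lane  6: tail/keep ⇒ 0xf1
lane  7: tail/keep ⇒ 0x10

vd[5] = 65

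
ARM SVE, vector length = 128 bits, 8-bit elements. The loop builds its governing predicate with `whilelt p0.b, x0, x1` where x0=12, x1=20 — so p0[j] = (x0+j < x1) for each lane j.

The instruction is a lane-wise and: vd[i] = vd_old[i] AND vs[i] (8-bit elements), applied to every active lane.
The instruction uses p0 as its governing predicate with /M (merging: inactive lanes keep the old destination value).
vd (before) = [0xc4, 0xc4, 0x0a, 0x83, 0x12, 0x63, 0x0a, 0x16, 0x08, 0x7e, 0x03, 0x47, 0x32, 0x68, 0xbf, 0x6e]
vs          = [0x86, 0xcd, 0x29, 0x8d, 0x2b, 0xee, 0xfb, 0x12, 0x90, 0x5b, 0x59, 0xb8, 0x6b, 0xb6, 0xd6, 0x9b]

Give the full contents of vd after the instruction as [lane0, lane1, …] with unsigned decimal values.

lane count: 128 div 8 = 16
whilelt: lane j active iff 12+j < 20 → j < 8 → 8 active
[0] and(0xc4,0x86) = 0x84
[1] and(0xc4,0xcd) = 0xc4
[2] and(0x0a,0x29) = 0x08
[3] and(0x83,0x8d) = 0x81
[4] and(0x12,0x2b) = 0x02
[5] and(0x63,0xee) = 0x62
[6] and(0x0a,0xfb) = 0x0a
[7] and(0x16,0x12) = 0x12
[8] tail/keep = 0x08
[9] tail/keep = 0x7e
[10] tail/keep = 0x03
[11] tail/keep = 0x47
[12] tail/keep = 0x32
[13] tail/keep = 0x68
[14] tail/keep = 0xbf
[15] tail/keep = 0x6e

vd = [132, 196, 8, 129, 2, 98, 10, 18, 8, 126, 3, 71, 50, 104, 191, 110]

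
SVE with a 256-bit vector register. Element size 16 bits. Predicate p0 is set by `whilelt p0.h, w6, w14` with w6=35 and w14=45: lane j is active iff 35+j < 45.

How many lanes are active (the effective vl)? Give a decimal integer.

register lanes = 256/16 = 16
p0[j] = (35+j < 45); true for j=0..9 → 10 lanes set

vl = 10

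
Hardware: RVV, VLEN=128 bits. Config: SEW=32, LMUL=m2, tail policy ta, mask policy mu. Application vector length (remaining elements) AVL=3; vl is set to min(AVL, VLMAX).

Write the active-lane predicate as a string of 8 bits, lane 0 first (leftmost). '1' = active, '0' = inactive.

predicate = 11100000

VLMAX = (128 × 2) / 32 = 8 lanes
vl ← min(3, 8) = 3
bits (lane 0 leftmost): 11100000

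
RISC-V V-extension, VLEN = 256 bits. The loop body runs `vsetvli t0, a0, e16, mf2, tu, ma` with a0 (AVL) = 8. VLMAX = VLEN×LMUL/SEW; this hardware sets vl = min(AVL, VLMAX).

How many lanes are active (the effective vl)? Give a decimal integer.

lanes per group: 256·1/2/16 = 8
vl = min(AVL, VLMAX) = min(8, 8) = 8

vl = 8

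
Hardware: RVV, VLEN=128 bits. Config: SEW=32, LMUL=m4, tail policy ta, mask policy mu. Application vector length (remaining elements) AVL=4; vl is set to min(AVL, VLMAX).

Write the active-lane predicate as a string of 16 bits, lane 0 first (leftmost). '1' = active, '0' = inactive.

predicate = 1111000000000000

lanes per group: 128·4/32 = 16
vl ← min(4, 16) = 4
bits (lane 0 leftmost): 1111000000000000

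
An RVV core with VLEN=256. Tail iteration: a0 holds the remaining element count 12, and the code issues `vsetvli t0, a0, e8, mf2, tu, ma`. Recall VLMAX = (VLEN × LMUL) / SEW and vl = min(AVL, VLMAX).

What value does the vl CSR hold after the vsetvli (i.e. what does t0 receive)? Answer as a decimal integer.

VLMAX = VLEN×LMUL/SEW = 256×1/2/8 = 16
vl = min(AVL, VLMAX) = min(12, 16) = 12

vl = 12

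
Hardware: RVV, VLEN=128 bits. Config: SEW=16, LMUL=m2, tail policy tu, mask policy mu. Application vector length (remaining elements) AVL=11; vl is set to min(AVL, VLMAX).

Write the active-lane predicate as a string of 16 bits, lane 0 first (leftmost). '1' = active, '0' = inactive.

lanes per group: 128·2/16 = 16
AVL=11 ≤ VLMAX=16, so vl = 11
bits (lane 0 leftmost): 1111111111100000

predicate = 1111111111100000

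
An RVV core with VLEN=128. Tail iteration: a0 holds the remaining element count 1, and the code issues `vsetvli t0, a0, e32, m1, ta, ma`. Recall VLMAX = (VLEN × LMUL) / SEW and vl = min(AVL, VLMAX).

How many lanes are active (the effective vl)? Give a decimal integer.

lanes per group: 128·1/32 = 4
AVL=1 ≤ VLMAX=4, so vl = 1

vl = 1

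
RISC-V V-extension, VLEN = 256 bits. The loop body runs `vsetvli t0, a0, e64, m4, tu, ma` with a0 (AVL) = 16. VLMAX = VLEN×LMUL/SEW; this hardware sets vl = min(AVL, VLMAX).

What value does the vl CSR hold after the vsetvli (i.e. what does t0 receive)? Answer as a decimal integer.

vl = 16

VLMAX = (256 × 4) / 64 = 16 lanes
vl ← min(16, 16) = 16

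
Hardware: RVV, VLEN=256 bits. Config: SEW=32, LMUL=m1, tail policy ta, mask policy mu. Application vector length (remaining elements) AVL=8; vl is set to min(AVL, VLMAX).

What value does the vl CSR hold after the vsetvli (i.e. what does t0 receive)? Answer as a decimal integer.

vl = 8

VLMAX = VLEN×LMUL/SEW = 256×1/32 = 8
AVL=8 ≤ VLMAX=8, so vl = 8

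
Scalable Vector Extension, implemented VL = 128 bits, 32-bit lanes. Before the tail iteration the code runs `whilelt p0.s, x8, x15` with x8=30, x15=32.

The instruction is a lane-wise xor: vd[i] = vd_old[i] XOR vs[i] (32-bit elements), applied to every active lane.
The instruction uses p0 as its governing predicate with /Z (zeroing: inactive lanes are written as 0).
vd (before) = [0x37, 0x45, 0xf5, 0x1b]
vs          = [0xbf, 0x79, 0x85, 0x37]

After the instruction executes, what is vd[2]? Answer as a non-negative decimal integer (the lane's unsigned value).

vd[2] = 0

lane count: 128 div 32 = 4
whilelt: lane j active iff 30+j < 32 → j < 2 → 2 active
  i=0: xor(0x37,0xbf) → 136
  i=1: xor(0x45,0x79) → 60
  i=2: tail/zero → 0
  i=3: tail/zero → 0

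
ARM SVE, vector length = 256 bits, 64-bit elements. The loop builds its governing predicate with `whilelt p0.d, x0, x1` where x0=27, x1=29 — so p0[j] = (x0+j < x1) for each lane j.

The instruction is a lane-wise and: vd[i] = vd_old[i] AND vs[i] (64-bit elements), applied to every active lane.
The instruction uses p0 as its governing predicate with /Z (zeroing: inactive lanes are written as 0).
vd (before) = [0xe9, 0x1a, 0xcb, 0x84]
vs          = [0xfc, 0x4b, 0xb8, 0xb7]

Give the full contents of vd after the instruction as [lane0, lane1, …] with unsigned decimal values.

vd = [232, 10, 0, 0]

lane count: 256 div 64 = 4
p0[j] = (27+j < 29); true for j=0..1 → 2 lanes set
lane  0: and(0xe9,0xfc) ⇒ 0xe8
lane  1: and(0x1a,0x4b) ⇒ 0x0a
lane  2: tail/zero ⇒ 0x00
lane  3: tail/zero ⇒ 0x00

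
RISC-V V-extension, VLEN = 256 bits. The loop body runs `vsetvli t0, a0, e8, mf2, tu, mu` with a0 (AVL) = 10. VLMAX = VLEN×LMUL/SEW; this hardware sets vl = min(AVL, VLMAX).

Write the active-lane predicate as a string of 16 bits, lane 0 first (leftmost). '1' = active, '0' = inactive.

predicate = 1111111111000000

VLMAX = VLEN×LMUL/SEW = 256×1/2/8 = 16
vl = min(AVL, VLMAX) = min(10, 16) = 10
bits (lane 0 leftmost): 1111111111000000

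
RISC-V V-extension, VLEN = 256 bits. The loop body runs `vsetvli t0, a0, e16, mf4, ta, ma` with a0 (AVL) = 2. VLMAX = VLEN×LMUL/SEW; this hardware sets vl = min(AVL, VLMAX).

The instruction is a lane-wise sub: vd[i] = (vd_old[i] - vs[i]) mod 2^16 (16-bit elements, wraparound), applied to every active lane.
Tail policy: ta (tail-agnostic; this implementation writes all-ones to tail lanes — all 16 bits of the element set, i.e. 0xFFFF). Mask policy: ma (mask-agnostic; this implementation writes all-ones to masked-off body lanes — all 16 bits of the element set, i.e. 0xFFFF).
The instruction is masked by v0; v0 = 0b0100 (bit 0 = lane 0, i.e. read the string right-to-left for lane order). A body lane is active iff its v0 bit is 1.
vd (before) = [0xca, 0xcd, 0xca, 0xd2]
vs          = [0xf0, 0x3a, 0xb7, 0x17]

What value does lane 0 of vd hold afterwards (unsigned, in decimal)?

lanes per group: 256·1/4/16 = 4
AVL=2 ≤ VLMAX=4, so vl = 2
  i=0: mask-off/ones → 65535
  i=1: mask-off/ones → 65535
  i=2: tail/ones → 65535
  i=3: tail/ones → 65535

vd[0] = 65535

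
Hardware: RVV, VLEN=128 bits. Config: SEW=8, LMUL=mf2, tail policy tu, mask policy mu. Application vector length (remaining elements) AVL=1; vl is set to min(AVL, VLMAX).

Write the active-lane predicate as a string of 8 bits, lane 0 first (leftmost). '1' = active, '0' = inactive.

VLMAX = (128 × 1/2) / 8 = 8 lanes
vl = min(AVL, VLMAX) = min(1, 8) = 1
bits (lane 0 leftmost): 10000000

predicate = 10000000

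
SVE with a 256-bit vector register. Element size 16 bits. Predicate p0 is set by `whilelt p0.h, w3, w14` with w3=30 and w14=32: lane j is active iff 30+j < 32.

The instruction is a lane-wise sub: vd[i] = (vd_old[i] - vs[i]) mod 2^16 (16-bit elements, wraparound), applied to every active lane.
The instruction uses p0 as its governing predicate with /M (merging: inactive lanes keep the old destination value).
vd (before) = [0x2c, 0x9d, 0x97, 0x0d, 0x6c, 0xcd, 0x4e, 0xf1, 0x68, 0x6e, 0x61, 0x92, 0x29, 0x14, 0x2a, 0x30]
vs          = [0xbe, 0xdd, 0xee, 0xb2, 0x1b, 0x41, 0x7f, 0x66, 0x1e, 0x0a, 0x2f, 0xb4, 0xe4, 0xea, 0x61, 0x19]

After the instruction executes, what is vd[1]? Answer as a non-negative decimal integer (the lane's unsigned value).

register lanes = 256/16 = 16
p0[j] = (30+j < 32); true for j=0..1 → 2 lanes set
[0] sub(0x2c,0xbe) = 0xff6e
[1] sub(0x9d,0xdd) = 0xffc0
[2] tail/keep = 0x97
[3] tail/keep = 0x0d
[4] tail/keep = 0x6c
[5] tail/keep = 0xcd
[6] tail/keep = 0x4e
[7] tail/keep = 0xf1
[8] tail/keep = 0x68
[9] tail/keep = 0x6e
[10] tail/keep = 0x61
[11] tail/keep = 0x92
[12] tail/keep = 0x29
[13] tail/keep = 0x14
[14] tail/keep = 0x2a
[15] tail/keep = 0x30

vd[1] = 65472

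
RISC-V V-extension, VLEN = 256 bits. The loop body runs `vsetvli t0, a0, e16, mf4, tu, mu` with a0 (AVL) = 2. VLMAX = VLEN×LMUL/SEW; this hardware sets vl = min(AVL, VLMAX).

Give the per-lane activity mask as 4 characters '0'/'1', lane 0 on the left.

VLMAX = (256 × 1/4) / 16 = 4 lanes
AVL=2 ≤ VLMAX=4, so vl = 2
bits (lane 0 leftmost): 1100

predicate = 1100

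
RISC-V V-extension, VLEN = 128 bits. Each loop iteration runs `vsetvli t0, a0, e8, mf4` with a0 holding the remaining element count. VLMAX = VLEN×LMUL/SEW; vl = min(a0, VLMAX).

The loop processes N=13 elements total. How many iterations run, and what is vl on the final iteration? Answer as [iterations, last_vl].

[iterations, last_vl] = [4, 1]

VLMAX = (128 × 1/4) / 8 = 4 lanes
N=13: ⌈13/4⌉ = 4 iters; last vl = 13 − 3×4 = 1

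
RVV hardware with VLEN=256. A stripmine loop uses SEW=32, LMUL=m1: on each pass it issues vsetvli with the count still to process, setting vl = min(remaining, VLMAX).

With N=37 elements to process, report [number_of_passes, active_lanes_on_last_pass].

VLMAX = VLEN×LMUL/SEW = 256×1/32 = 8
iterations = ceil(37/8) = 5; final-pass vl = 5

[iterations, last_vl] = [5, 5]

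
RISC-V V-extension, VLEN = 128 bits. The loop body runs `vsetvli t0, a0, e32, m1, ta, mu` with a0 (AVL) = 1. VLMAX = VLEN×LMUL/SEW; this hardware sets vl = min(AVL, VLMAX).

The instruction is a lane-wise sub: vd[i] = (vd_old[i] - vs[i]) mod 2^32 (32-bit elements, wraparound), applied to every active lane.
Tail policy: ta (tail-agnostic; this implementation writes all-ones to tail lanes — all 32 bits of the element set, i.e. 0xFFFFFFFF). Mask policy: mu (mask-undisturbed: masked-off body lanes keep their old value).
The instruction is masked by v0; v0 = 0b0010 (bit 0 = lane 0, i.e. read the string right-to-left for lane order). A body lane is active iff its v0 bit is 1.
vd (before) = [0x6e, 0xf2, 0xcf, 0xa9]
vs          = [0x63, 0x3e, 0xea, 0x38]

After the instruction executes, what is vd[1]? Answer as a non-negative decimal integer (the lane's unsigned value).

vd[1] = 4294967295

VLMAX = VLEN×LMUL/SEW = 128×1/32 = 4
vl ← min(1, 4) = 1
vd[0] mask-off/keep -> 0x6e
vd[1] tail/ones -> 0xffffffff
vd[2] tail/ones -> 0xffffffff
vd[3] tail/ones -> 0xffffffff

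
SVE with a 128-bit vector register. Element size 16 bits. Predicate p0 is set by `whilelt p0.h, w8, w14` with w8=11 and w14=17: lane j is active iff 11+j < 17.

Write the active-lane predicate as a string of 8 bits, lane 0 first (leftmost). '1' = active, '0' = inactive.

register lanes = 128/16 = 8
whilelt: lane j active iff 11+j < 17 → j < 6 → 6 active
bits (lane 0 leftmost): 11111100

predicate = 11111100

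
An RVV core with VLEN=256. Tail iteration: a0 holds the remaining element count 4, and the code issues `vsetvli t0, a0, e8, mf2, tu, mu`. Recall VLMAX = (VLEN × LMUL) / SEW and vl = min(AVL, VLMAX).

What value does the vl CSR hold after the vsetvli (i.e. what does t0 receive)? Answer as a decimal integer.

vl = 4

VLMAX = (256 × 1/2) / 8 = 16 lanes
vl ← min(4, 16) = 4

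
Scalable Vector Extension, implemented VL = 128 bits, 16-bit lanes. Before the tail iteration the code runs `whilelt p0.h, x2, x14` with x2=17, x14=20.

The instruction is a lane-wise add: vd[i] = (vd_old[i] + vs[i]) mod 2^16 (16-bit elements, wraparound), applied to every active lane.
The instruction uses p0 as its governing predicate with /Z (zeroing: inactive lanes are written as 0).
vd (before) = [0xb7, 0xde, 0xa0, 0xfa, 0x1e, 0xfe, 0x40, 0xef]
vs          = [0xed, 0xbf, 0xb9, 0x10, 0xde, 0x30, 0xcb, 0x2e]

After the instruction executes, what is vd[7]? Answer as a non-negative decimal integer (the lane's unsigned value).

lane count: 128 div 16 = 8
active while 17+j < 20, i.e. j ∈ [0,3) capped at 8 ⇒ 3
  i=0: add(0xb7,0xed) → 420
  i=1: add(0xde,0xbf) → 413
  i=2: add(0xa0,0xb9) → 345
  i=3: tail/zero → 0
  i=4: tail/zero → 0
  i=5: tail/zero → 0
  i=6: tail/zero → 0
  i=7: tail/zero → 0

vd[7] = 0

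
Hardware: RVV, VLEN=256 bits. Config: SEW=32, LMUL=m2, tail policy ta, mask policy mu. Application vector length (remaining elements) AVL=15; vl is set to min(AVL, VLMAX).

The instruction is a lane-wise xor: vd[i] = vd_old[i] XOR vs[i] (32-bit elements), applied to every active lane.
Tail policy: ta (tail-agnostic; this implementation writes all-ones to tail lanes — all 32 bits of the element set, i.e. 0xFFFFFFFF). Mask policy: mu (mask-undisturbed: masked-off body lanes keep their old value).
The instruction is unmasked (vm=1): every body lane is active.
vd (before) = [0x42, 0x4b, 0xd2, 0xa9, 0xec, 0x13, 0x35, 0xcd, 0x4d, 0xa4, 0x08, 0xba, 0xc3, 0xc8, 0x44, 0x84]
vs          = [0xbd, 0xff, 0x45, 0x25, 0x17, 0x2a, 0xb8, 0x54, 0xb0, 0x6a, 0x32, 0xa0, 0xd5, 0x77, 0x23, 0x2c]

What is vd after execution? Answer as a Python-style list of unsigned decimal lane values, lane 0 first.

vd = [255, 180, 151, 140, 251, 57, 141, 153, 253, 206, 58, 26, 22, 191, 103, 4294967295]

VLMAX = (256 × 2) / 32 = 16 lanes
vl ← min(15, 16) = 15
[0] xor(0x42,0xbd) = 0xff
[1] xor(0x4b,0xff) = 0xb4
[2] xor(0xd2,0x45) = 0x97
[3] xor(0xa9,0x25) = 0x8c
[4] xor(0xec,0x17) = 0xfb
[5] xor(0x13,0x2a) = 0x39
[6] xor(0x35,0xb8) = 0x8d
[7] xor(0xcd,0x54) = 0x99
[8] xor(0x4d,0xb0) = 0xfd
[9] xor(0xa4,0x6a) = 0xce
[10] xor(0x08,0x32) = 0x3a
[11] xor(0xba,0xa0) = 0x1a
[12] xor(0xc3,0xd5) = 0x16
[13] xor(0xc8,0x77) = 0xbf
[14] xor(0x44,0x23) = 0x67
[15] tail/ones = 0xffffffff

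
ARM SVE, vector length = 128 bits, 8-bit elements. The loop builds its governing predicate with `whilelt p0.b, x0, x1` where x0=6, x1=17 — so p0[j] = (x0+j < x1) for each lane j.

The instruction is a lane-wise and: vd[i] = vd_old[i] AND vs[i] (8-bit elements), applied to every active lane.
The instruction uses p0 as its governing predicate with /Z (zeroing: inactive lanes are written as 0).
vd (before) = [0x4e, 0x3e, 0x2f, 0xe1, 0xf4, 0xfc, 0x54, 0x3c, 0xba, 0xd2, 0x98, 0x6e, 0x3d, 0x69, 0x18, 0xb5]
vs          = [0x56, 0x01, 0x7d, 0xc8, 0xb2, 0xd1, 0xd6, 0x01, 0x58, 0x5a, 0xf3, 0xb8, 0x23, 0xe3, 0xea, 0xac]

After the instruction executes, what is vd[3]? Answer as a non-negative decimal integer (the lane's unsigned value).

vd[3] = 192

128-bit reg / 8-bit elem → 16 lanes
whilelt: lane j active iff 6+j < 17 → j < 11 → 11 active
lane  0: and(0x4e,0x56) ⇒ 0x46
lane  1: and(0x3e,0x01) ⇒ 0x00
lane  2: and(0x2f,0x7d) ⇒ 0x2d
lane  3: and(0xe1,0xc8) ⇒ 0xc0
lane  4: and(0xf4,0xb2) ⇒ 0xb0
lane  5: and(0xfc,0xd1) ⇒ 0xd0
lane  6: and(0x54,0xd6) ⇒ 0x54
lane  7: and(0x3c,0x01) ⇒ 0x00
lane  8: and(0xba,0x58) ⇒ 0x18
lane  9: and(0xd2,0x5a) ⇒ 0x52
lane 10: and(0x98,0xf3) ⇒ 0x90
lane 11: tail/zero ⇒ 0x00
lane 12: tail/zero ⇒ 0x00
lane 13: tail/zero ⇒ 0x00
lane 14: tail/zero ⇒ 0x00
lane 15: tail/zero ⇒ 0x00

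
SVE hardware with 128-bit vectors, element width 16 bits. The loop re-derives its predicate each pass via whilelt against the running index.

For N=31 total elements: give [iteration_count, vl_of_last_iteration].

lane count: 128 div 16 = 8
N=31: ⌈31/8⌉ = 4 iters; last vl = 31 − 3×8 = 7

[iterations, last_vl] = [4, 7]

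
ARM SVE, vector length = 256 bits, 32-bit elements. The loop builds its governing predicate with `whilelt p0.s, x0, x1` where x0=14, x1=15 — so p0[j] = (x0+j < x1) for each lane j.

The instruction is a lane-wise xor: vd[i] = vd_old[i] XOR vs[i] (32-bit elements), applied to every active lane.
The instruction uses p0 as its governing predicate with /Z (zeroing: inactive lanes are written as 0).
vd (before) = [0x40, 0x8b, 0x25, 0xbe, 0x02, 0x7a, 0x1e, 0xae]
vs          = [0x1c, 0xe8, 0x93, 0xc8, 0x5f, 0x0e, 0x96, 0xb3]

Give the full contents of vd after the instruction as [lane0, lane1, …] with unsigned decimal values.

register lanes = 256/32 = 8
p0[j] = (14+j < 15); true for j=0..0 → 1 lanes set
  i=0: xor(0x40,0x1c) → 92
  i=1: tail/zero → 0
  i=2: tail/zero → 0
  i=3: tail/zero → 0
  i=4: tail/zero → 0
  i=5: tail/zero → 0
  i=6: tail/zero → 0
  i=7: tail/zero → 0

vd = [92, 0, 0, 0, 0, 0, 0, 0]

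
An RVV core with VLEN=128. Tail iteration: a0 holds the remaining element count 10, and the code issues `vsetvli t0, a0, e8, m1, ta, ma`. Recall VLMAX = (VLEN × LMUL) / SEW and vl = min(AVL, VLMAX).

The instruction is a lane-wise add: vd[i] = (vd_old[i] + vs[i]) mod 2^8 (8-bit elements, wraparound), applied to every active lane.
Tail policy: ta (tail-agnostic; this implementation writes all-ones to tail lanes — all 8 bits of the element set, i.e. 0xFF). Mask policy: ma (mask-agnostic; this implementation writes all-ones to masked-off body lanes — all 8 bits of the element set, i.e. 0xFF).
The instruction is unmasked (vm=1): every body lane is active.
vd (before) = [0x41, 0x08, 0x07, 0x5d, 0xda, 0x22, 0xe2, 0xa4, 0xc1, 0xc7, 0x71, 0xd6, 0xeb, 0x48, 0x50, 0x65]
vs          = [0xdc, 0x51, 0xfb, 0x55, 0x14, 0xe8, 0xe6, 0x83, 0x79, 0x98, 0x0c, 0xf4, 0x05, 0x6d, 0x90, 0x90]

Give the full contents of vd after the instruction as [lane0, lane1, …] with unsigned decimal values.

VLMAX = VLEN×LMUL/SEW = 128×1/8 = 16
AVL=10 ≤ VLMAX=16, so vl = 10
vd[0] add(0x41,0xdc) -> 0x1d
vd[1] add(0x08,0x51) -> 0x59
vd[2] add(0x07,0xfb) -> 0x02
vd[3] add(0x5d,0x55) -> 0xb2
vd[4] add(0xda,0x14) -> 0xee
vd[5] add(0x22,0xe8) -> 0x0a
vd[6] add(0xe2,0xe6) -> 0xc8
vd[7] add(0xa4,0x83) -> 0x27
vd[8] add(0xc1,0x79) -> 0x3a
vd[9] add(0xc7,0x98) -> 0x5f
vd[10] tail/ones -> 0xff
vd[11] tail/ones -> 0xff
vd[12] tail/ones -> 0xff
vd[13] tail/ones -> 0xff
vd[14] tail/ones -> 0xff
vd[15] tail/ones -> 0xff

vd = [29, 89, 2, 178, 238, 10, 200, 39, 58, 95, 255, 255, 255, 255, 255, 255]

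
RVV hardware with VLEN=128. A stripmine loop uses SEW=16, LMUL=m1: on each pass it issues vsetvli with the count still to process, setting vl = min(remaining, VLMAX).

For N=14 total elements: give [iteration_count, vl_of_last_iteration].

[iterations, last_vl] = [2, 6]

lanes per group: 128·1/16 = 8
14 elements at 8/iter → 2 passes, remainder 6 on the last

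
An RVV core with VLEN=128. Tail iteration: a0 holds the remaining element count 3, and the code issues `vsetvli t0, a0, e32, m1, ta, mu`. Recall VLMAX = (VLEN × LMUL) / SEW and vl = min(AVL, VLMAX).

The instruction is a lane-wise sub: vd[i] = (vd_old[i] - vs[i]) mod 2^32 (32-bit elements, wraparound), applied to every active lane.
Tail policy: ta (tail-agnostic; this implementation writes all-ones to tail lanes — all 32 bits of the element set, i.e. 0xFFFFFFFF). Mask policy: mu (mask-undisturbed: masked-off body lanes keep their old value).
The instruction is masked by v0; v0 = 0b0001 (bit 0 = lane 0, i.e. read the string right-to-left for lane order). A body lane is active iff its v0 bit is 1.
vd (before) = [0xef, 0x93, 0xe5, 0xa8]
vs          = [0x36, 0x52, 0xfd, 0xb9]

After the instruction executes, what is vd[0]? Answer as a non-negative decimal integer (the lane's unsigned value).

VLMAX = VLEN×LMUL/SEW = 128×1/32 = 4
vl ← min(3, 4) = 3
lane  0: sub(0xef,0x36) ⇒ 0xb9
lane  1: mask-off/keep ⇒ 0x93
lane  2: mask-off/keep ⇒ 0xe5
lane  3: tail/ones ⇒ 0xffffffff

vd[0] = 185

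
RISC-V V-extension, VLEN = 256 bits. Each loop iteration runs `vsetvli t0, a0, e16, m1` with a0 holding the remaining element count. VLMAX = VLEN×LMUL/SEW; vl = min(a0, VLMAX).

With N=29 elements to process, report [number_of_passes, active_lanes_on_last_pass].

VLMAX = VLEN×LMUL/SEW = 256×1/16 = 16
29 elements at 16/iter → 2 passes, remainder 13 on the last

[iterations, last_vl] = [2, 13]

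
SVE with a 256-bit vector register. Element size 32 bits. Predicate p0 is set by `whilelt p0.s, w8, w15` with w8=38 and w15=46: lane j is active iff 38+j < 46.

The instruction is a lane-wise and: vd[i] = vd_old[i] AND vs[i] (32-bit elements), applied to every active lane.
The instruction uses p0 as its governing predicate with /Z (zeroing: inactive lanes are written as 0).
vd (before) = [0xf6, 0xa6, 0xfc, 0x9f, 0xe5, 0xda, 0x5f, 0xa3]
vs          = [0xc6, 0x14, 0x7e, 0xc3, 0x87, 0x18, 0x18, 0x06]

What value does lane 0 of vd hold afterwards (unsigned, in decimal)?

vd[0] = 198

lane count: 256 div 32 = 8
whilelt: lane j active iff 38+j < 46 → j < 8 → 8 active
vd[0] and(0xf6,0xc6) -> 0xc6
vd[1] and(0xa6,0x14) -> 0x04
vd[2] and(0xfc,0x7e) -> 0x7c
vd[3] and(0x9f,0xc3) -> 0x83
vd[4] and(0xe5,0x87) -> 0x85
vd[5] and(0xda,0x18) -> 0x18
vd[6] and(0x5f,0x18) -> 0x18
vd[7] and(0xa3,0x06) -> 0x02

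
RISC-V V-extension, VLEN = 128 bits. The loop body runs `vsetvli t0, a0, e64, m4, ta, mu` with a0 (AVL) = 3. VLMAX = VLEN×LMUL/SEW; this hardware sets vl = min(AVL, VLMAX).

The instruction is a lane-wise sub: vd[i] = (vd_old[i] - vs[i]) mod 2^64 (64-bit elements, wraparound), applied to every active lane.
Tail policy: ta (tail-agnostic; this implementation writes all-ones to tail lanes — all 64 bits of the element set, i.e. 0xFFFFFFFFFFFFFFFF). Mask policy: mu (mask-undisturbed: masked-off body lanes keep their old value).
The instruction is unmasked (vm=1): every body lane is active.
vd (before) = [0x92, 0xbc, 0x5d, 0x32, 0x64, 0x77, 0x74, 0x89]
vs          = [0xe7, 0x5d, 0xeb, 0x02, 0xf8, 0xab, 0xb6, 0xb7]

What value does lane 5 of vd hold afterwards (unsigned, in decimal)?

VLMAX = (128 × 4) / 64 = 8 lanes
vl ← min(3, 8) = 3
lane  0: sub(0x92,0xe7) ⇒ 0xffffffffffffffab
lane  1: sub(0xbc,0x5d) ⇒ 0x5f
lane  2: sub(0x5d,0xeb) ⇒ 0xffffffffffffff72
lane  3: tail/ones ⇒ 0xffffffffffffffff
lane  4: tail/ones ⇒ 0xffffffffffffffff
lane  5: tail/ones ⇒ 0xffffffffffffffff
lane  6: tail/ones ⇒ 0xffffffffffffffff
lane  7: tail/ones ⇒ 0xffffffffffffffff

vd[5] = 18446744073709551615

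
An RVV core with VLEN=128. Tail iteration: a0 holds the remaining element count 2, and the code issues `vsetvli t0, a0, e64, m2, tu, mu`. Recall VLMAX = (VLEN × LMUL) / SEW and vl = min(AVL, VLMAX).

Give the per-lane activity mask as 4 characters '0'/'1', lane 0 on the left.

predicate = 1100

lanes per group: 128·2/64 = 4
vl ← min(2, 4) = 2
bits (lane 0 leftmost): 1100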